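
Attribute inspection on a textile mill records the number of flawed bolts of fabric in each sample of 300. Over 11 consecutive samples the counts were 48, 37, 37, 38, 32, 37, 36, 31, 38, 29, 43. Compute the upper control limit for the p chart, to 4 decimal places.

0.1799

p̄ = Σdᵢ / (k·n) = 406 / (11 × 300) = 0.12303
UCL = p̄ + 3·√(p̄(1−p̄)/n) = 0.12303 + 3 × √(0.12303×0.87697/300) = 0.12303 + 3 × 0.01896 = 0.17992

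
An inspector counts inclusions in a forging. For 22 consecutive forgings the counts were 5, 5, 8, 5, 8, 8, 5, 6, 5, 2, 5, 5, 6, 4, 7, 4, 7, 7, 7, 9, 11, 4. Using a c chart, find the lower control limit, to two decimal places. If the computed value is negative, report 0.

0.00

c̄ = (5 + 5 + 8 + 5 + 8 + 8 + 5 + 6 + 5 + 2 + 5 + 5 + 6 + 4 + 7 + 4 + 7 + 7 + 7 + 9 + 11 + 4) / 22 = 133 / 22 = 6.0455
LCL = c̄ − 3√c̄ = 6.0455 − 3 × 2.4588 = -1.3308 → 0 (cannot be negative)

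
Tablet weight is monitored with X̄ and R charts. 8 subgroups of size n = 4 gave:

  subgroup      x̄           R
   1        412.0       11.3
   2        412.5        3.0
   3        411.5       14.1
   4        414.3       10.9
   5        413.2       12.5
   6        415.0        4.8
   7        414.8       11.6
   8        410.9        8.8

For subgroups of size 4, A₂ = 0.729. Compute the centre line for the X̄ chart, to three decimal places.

X̄̄ = (412.0 + 412.5 + 411.5 + 414.3 + 413.2 + 415.0 + 414.8 + 410.9) / 8 = 3304.2000 / 8 = 413.0250
CL = X̄̄ = 413.0250

413.025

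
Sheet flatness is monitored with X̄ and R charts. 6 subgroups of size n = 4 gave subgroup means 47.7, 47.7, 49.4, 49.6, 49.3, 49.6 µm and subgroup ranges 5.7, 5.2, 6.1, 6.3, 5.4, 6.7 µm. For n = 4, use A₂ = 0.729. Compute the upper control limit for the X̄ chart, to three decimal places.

X̄̄ = (47.7 + 47.7 + 49.4 + 49.6 + 49.3 + 49.6) / 6 = 293.3000 / 6 = 48.8833
R̄ = (5.7 + 5.2 + 6.1 + 6.3 + 5.4 + 6.7) / 6 = 35.4000 / 6 = 5.9000
UCL = X̄̄ + A₂·R̄ = 48.8833 + 0.729 × 5.9000 = 53.1844

53.184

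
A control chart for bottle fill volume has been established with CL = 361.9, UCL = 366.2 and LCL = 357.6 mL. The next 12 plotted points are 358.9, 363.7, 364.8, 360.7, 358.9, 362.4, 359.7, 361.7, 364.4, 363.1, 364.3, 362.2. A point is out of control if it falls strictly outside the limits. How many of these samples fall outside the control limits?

0

All 12 points lie within [357.6, 366.2].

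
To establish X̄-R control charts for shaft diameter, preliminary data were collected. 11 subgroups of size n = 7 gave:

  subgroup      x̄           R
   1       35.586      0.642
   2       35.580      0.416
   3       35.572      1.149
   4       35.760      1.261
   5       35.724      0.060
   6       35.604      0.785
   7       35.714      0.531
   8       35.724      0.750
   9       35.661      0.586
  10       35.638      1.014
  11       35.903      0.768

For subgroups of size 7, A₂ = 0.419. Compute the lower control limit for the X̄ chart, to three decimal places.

35.375

X̄̄ = (35.586 + 35.580 + 35.572 + 35.760 + 35.724 + 35.604 + 35.714 + 35.724 + 35.661 + 35.638 + 35.903) / 11 = 392.4660 / 11 = 35.6787
R̄ = (0.642 + 0.416 + 1.149 + 1.261 + 0.060 + 0.785 + 0.531 + 0.750 + 0.586 + 1.014 + 0.768) / 11 = 7.9620 / 11 = 0.7238
LCL = X̄̄ − A₂·R̄ = 35.6787 − 0.419 × 0.7238 = 35.3754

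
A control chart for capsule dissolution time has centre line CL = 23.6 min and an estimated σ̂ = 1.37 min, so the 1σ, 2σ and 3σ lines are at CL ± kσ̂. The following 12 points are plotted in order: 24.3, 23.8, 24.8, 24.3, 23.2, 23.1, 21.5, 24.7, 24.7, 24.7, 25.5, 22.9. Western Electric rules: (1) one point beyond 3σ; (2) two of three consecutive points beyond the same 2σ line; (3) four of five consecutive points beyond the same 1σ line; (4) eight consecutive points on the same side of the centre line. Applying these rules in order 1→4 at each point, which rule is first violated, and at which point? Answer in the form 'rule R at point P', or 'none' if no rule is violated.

none

Zone of each point (C = within 1σ̂, B = 1σ̂–2σ̂, A = 2σ̂–3σ̂, * = beyond 3σ̂; sign = side of CL): 1:+C, 2:+C, 3:+C, 4:+C, 5:-C, 6:-C, 7:-B, 8:+C, 9:+C, 10:+C, 11:+B, 12:-C
No rule fires across all 12 points.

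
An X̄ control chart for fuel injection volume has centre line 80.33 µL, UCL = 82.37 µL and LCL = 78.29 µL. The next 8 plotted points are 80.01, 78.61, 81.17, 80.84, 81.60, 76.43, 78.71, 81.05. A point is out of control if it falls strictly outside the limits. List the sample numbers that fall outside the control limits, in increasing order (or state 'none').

6

Compare each point to [78.29, 82.37]: sample 6 = 76.43 < LCL.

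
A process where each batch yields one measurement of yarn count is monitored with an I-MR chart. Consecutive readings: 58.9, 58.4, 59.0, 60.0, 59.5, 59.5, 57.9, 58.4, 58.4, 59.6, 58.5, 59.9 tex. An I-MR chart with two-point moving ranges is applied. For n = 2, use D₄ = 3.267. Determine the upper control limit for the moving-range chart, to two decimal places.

2.49

Moving ranges: 0.5, 0.6, 1.0, 0.5, 0.0, 1.6, 0.5, 0.0, 1.2, 1.1, 1.4; M̄R̄ = 8.4000 / 11 = 0.7636
UCL_MR = D₄·M̄R̄ = 3.267 × 0.7636 = 2.4948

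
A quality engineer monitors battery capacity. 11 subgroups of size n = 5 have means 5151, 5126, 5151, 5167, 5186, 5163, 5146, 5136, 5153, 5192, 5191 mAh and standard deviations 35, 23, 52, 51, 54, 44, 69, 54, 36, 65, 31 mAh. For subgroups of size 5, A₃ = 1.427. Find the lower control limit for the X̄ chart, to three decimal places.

X̄̄ = (5151 + 5126 + 5151 + 5167 + 5186 + 5163 + 5146 + 5136 + 5153 + 5192 + 5191) / 11 = 5160.1818
s̄ = (35 + 23 + 52 + 51 + 54 + 44 + 69 + 54 + 36 + 65 + 31) / 11 = 46.7273
LCL = X̄̄ − A₃·s̄ = 5160.1818 − 1.427 × 46.7273 = 5093.5020

5093.502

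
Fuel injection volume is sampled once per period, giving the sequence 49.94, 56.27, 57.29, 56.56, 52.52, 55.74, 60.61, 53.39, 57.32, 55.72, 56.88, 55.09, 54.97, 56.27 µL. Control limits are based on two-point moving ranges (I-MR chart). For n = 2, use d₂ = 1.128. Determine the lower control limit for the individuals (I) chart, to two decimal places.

47.98

X̄ = (49.94 + 56.27 + 57.29 + 56.56 + 52.52 + 55.74 + 60.61 + 53.39 + 57.32 + 55.72 + 56.88 + 55.09 + 54.97 + 56.27) / 14 = 55.6121
Moving ranges: 6.33, 1.02, 0.73, 4.04, 3.22, 4.87, 7.22, 3.93, 1.60, 1.16, 1.79, 0.12, 1.30; M̄R̄ = 37.3300 / 13 = 2.8715
LCL = X̄ − 3·M̄R̄/d₂ = 55.6121 − 3 × 2.8715 / 1.128 = 47.9751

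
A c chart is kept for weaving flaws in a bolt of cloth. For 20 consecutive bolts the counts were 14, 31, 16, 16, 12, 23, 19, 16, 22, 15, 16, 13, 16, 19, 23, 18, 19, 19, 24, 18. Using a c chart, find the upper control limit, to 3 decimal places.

31.336

c̄ = (14 + 31 + 16 + 16 + 12 + 23 + 19 + 16 + 22 + 15 + 16 + 13 + 16 + 19 + 23 + 18 + 19 + 19 + 24 + 18) / 20 = 369 / 20 = 18.4500
UCL = c̄ + 3√c̄ = 18.4500 + 3 × √18.4500 = 18.4500 + 3 × 4.2953 = 31.3360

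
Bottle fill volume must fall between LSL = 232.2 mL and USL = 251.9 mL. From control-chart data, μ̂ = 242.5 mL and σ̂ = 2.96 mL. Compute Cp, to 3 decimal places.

Cp = (USL − LSL) / (6σ̂) = (251.9 − 232.2) / (6 × 2.96) = 19.7000 / 17.7600 = 1.1092

1.109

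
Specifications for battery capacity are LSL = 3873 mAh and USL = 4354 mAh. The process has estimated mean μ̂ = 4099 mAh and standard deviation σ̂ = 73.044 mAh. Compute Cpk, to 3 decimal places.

1.031

Cpu = (USL − μ̂) / (3σ̂) = (4354 − 4099) / (3 × 73.044) = 1.1637; Cpl = (μ̂ − LSL) / (3σ̂) = (4099 − 3873) / (3 × 73.044) = 1.0313; Cpk = min(Cpu, Cpl) = 1.0313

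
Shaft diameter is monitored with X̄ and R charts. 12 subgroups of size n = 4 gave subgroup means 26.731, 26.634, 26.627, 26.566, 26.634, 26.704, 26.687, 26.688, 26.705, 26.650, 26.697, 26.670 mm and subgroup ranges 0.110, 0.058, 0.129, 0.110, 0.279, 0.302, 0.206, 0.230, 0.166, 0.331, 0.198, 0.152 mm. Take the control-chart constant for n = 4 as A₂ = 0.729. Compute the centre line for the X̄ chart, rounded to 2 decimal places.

26.67

X̄̄ = (26.731 + 26.634 + 26.627 + 26.566 + 26.634 + 26.704 + 26.687 + 26.688 + 26.705 + 26.650 + 26.697 + 26.670) / 12 = 319.9930 / 12 = 26.6661
CL = X̄̄ = 26.6661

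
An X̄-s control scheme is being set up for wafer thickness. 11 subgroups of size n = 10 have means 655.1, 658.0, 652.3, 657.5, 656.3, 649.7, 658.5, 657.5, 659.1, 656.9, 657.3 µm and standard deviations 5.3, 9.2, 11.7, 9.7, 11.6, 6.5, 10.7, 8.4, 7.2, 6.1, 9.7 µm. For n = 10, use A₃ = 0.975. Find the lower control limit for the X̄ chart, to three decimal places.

647.682

X̄̄ = (655.1 + 658.0 + 652.3 + 657.5 + 656.3 + 649.7 + 658.5 + 657.5 + 659.1 + 656.9 + 657.3) / 11 = 656.2000
s̄ = (5.3 + 9.2 + 11.7 + 9.7 + 11.6 + 6.5 + 10.7 + 8.4 + 7.2 + 6.1 + 9.7) / 11 = 8.7364
LCL = X̄̄ − A₃·s̄ = 656.2000 − 0.975 × 8.7364 = 647.6820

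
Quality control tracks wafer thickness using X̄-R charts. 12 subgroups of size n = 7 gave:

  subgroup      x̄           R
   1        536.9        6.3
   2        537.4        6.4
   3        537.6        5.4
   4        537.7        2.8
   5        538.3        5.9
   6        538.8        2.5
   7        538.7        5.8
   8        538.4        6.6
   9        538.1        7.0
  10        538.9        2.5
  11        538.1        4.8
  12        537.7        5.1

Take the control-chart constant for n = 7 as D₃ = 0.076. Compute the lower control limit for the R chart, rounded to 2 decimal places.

0.39

R̄ = (6.3 + 6.4 + 5.4 + 2.8 + 5.9 + 2.5 + 5.8 + 6.6 + 7.0 + 2.5 + 4.8 + 5.1) / 12 = 61.1000 / 12 = 5.0917
LCL_R = D₃·R̄ = 0.076 × 5.0917 = 0.3870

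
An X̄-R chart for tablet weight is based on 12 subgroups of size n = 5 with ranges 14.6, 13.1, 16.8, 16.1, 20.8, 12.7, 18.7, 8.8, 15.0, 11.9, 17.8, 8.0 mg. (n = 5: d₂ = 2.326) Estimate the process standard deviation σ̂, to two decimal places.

R̄ = (14.6 + 13.1 + 16.8 + 16.1 + 20.8 + 12.7 + 18.7 + 8.8 + 15.0 + 11.9 + 17.8 + 8.0) / 12 = 14.5250
σ̂ = R̄ / d₂ = 14.5250 / 2.326 = 6.2446

6.24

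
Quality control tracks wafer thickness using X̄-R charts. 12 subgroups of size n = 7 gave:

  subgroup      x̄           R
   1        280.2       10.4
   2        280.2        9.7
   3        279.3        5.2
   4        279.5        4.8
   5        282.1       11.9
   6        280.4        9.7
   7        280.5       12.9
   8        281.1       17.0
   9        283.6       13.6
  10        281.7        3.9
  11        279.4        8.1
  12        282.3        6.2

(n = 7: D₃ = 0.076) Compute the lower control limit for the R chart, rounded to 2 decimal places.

0.72

R̄ = (10.4 + 9.7 + 5.2 + 4.8 + 11.9 + 9.7 + 12.9 + 17.0 + 13.6 + 3.9 + 8.1 + 6.2) / 12 = 113.4000 / 12 = 9.4500
LCL_R = D₃·R̄ = 0.076 × 9.4500 = 0.7182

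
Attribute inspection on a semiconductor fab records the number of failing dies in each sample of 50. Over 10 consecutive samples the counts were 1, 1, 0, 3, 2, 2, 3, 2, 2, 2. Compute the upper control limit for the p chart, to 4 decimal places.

0.1150

p̄ = Σdᵢ / (k·n) = 18 / (10 × 50) = 0.03600
UCL = p̄ + 3·√(p̄(1−p̄)/n) = 0.03600 + 3 × √(0.03600×0.96400/50) = 0.03600 + 3 × 0.02635 = 0.11504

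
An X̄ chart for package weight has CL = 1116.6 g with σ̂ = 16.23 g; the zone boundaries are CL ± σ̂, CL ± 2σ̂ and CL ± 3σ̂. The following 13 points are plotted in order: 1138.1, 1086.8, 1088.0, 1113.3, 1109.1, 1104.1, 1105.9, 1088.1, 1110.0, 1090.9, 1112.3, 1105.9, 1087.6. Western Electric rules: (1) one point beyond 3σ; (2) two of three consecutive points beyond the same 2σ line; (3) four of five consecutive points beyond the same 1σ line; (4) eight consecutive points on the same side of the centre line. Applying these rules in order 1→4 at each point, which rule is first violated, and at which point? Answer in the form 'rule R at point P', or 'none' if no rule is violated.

Zone of each point (C = within 1σ̂, B = 1σ̂–2σ̂, A = 2σ̂–3σ̂, * = beyond 3σ̂; sign = side of CL): 1:+B, 2:-B, 3:-B, 4:-C, 5:-C, 6:-C, 7:-C, 8:-B, 9:-C, 10:-B, 11:-C, 12:-C, 13:-B
Rule 4 (eight consecutive points on the same side of the centre line) is satisfied at point 9.

rule 4 at point 9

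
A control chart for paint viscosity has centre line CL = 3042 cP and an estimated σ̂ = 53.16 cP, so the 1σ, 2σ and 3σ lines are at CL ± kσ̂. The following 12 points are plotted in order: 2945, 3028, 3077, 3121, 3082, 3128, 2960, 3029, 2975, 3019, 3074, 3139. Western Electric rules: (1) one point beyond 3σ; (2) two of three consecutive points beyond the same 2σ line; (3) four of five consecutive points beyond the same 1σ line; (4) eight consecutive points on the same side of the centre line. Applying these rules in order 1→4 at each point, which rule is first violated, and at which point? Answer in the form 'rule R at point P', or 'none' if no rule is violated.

Zone of each point (C = within 1σ̂, B = 1σ̂–2σ̂, A = 2σ̂–3σ̂, * = beyond 3σ̂; sign = side of CL): 1:-B, 2:-C, 3:+C, 4:+B, 5:+C, 6:+B, 7:-B, 8:-C, 9:-B, 10:-C, 11:+C, 12:+B
No rule fires across all 12 points.

none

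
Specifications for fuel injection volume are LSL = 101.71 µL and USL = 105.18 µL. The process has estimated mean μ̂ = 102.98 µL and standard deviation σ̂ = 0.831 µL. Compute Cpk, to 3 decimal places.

0.509

Cpu = (USL − μ̂) / (3σ̂) = (105.18 − 102.98) / (3 × 0.831) = 0.8825; Cpl = (μ̂ − LSL) / (3σ̂) = (102.98 − 101.71) / (3 × 0.831) = 0.5094; Cpk = min(Cpu, Cpl) = 0.5094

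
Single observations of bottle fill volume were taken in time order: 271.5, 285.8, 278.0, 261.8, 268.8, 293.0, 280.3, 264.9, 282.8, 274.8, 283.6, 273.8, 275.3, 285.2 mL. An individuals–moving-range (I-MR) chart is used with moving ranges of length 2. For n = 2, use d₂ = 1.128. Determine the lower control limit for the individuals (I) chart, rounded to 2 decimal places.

245.71

X̄ = (271.5 + 285.8 + 278.0 + 261.8 + 268.8 + 293.0 + 280.3 + 264.9 + 282.8 + 274.8 + 283.6 + 273.8 + 275.3 + 285.2) / 14 = 277.1143
Moving ranges: 14.3, 7.8, 16.2, 7.0, 24.2, 12.7, 15.4, 17.9, 8.0, 8.8, 9.8, 1.5, 9.9; M̄R̄ = 153.5000 / 13 = 11.8077
LCL = X̄ − 3·M̄R̄/d₂ = 277.1143 − 3 × 11.8077 / 1.128 = 245.7108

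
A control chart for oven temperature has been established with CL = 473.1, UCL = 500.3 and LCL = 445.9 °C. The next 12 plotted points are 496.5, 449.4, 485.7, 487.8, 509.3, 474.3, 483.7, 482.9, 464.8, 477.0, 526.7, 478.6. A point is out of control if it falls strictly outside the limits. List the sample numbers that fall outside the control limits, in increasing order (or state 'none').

Compare each point to [445.9, 500.3]: sample 5 = 509.3 > UCL; sample 11 = 526.7 > UCL.

5, 11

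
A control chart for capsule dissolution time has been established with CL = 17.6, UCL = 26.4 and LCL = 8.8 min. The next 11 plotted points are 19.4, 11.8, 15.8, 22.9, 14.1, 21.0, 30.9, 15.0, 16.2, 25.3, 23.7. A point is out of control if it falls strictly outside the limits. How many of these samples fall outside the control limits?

Compare each point to [8.8, 26.4]: sample 7 = 30.9 > UCL.

1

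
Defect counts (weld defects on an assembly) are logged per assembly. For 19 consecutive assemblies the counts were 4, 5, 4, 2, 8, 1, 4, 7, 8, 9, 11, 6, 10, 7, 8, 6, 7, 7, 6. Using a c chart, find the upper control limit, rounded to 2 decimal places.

13.86

c̄ = (4 + 5 + 4 + 2 + 8 + 1 + 4 + 7 + 8 + 9 + 11 + 6 + 10 + 7 + 8 + 6 + 7 + 7 + 6) / 19 = 120 / 19 = 6.3158
UCL = c̄ + 3√c̄ = 6.3158 + 3 × √6.3158 = 6.3158 + 3 × 2.5131 = 13.8552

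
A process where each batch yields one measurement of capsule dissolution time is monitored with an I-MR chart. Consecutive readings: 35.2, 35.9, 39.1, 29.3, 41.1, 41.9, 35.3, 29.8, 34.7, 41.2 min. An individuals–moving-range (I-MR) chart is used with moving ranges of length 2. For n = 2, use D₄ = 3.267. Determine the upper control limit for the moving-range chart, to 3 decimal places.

Moving ranges: 0.7, 3.2, 9.8, 11.8, 0.8, 6.6, 5.5, 4.9, 6.5; M̄R̄ = 49.8000 / 9 = 5.5333
UCL_MR = D₄·M̄R̄ = 3.267 × 5.5333 = 18.0774

18.077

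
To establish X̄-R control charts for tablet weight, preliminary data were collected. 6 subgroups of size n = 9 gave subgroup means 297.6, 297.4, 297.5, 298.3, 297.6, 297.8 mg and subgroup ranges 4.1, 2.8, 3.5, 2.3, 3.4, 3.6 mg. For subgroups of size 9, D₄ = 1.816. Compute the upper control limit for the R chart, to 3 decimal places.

5.963

R̄ = (4.1 + 2.8 + 3.5 + 2.3 + 3.4 + 3.6) / 6 = 19.7000 / 6 = 3.2833
UCL_R = D₄·R̄ = 1.816 × 3.2833 = 5.9625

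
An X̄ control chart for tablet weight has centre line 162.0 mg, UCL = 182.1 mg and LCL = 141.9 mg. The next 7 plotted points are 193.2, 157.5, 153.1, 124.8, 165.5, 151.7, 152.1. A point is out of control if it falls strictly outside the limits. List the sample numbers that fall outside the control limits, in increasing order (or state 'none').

Compare each point to [141.9, 182.1]: sample 1 = 193.2 > UCL; sample 4 = 124.8 < LCL.

1, 4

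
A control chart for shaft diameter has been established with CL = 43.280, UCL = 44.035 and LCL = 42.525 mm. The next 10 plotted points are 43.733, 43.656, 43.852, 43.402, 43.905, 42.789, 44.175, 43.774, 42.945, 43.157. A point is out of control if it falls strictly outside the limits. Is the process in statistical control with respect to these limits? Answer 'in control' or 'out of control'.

out of control

Compare each point to [42.525, 44.035]: sample 7 = 44.175 > UCL.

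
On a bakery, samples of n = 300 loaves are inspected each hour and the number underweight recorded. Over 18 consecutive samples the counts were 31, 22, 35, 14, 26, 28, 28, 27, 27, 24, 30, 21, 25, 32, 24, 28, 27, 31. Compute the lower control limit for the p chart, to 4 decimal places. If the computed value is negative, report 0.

0.0396

p̄ = Σdᵢ / (k·n) = 480 / (18 × 300) = 0.08889
LCL = p̄ − 3·√(p̄(1−p̄)/n) = 0.08889 − 3 × 0.01643 = 0.03960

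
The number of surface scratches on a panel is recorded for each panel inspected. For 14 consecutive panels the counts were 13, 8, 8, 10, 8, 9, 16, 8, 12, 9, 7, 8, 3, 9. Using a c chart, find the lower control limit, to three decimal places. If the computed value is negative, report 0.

0.072

c̄ = (13 + 8 + 8 + 10 + 8 + 9 + 16 + 8 + 12 + 9 + 7 + 8 + 3 + 9) / 14 = 128 / 14 = 9.1429
LCL = c̄ − 3√c̄ = 9.1429 − 3 × 3.0237 = 0.0717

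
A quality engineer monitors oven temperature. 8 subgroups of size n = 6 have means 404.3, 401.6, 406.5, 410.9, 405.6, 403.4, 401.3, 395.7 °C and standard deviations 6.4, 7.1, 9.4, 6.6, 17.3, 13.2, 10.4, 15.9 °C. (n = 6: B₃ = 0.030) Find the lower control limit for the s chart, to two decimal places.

0.32

s̄ = (6.4 + 7.1 + 9.4 + 6.6 + 17.3 + 13.2 + 10.4 + 15.9) / 8 = 10.7875
LCL_s = B₃·s̄ = 0.030 × 10.7875 = 0.3236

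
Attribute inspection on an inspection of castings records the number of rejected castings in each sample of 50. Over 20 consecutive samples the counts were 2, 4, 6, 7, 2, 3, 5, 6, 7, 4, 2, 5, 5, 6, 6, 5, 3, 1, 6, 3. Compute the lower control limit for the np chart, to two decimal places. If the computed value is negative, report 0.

0.00

p̄ = Σdᵢ / (k·n) = 88 / (20 × 50) = 0.08800
LCL = np̄ − 3·√(np̄(1−p̄)) = 4.4000 − 3 × 2.0032 = -1.6096 → 0 (negative, so LCL = 0)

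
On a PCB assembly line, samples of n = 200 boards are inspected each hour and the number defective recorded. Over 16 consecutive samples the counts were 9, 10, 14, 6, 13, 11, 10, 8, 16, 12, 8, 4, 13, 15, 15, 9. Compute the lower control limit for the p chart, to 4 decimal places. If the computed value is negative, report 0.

p̄ = Σdᵢ / (k·n) = 173 / (16 × 200) = 0.05406
LCL = p̄ − 3·√(p̄(1−p̄)/n) = 0.05406 − 3 × 0.01599 = 0.00609

0.0061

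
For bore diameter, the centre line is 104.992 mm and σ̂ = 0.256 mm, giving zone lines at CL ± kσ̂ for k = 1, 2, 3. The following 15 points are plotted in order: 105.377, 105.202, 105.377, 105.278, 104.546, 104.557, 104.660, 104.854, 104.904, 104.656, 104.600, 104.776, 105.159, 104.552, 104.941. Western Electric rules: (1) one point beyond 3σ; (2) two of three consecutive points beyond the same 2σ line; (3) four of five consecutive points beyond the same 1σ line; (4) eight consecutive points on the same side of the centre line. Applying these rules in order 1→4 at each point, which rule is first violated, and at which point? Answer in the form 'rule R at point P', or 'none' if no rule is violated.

rule 4 at point 12

Zone of each point (C = within 1σ̂, B = 1σ̂–2σ̂, A = 2σ̂–3σ̂, * = beyond 3σ̂; sign = side of CL): 1:+B, 2:+C, 3:+B, 4:+B, 5:-B, 6:-B, 7:-B, 8:-C, 9:-C, 10:-B, 11:-B, 12:-C, 13:+C, 14:-B, 15:-C
Rule 4 (eight consecutive points on the same side of the centre line) is satisfied at point 12.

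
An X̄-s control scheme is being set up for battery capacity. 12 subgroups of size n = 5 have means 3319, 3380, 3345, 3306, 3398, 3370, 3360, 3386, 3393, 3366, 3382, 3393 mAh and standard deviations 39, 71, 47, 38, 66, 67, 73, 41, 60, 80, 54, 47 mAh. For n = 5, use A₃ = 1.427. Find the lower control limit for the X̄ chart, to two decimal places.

X̄̄ = (3319 + 3380 + 3345 + 3306 + 3398 + 3370 + 3360 + 3386 + 3393 + 3366 + 3382 + 3393) / 12 = 3366.5000
s̄ = (39 + 71 + 47 + 38 + 66 + 67 + 73 + 41 + 60 + 80 + 54 + 47) / 12 = 56.9167
LCL = X̄̄ − A₃·s̄ = 3366.5000 − 1.427 × 56.9167 = 3285.2799

3285.28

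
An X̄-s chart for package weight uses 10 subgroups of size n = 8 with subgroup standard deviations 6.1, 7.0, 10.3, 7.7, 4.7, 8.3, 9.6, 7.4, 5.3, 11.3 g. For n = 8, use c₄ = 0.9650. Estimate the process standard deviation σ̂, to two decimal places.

s̄ = (6.1 + 7.0 + 10.3 + 7.7 + 4.7 + 8.3 + 9.6 + 7.4 + 5.3 + 11.3) / 10 = 7.7700
σ̂ = s̄ / c₄ = 7.7700 / 0.9650 = 8.0518

8.05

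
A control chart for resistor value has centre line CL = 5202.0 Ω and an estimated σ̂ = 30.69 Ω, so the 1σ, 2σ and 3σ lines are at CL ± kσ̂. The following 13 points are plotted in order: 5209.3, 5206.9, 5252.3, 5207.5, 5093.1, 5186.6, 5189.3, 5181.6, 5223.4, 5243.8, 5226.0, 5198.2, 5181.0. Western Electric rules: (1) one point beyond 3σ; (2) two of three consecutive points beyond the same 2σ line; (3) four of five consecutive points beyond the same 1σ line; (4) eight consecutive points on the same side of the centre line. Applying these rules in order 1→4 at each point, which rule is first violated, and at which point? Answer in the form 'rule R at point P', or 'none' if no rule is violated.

Zone of each point (C = within 1σ̂, B = 1σ̂–2σ̂, A = 2σ̂–3σ̂, * = beyond 3σ̂; sign = side of CL): 1:+C, 2:+C, 3:+B, 4:+C, 5:-*, 6:-C, 7:-C, 8:-C, 9:+C, 10:+B, 11:+C, 12:-C, 13:-C
Rule 1 (one point beyond the 3σ limits) is satisfied at point 5.

rule 1 at point 5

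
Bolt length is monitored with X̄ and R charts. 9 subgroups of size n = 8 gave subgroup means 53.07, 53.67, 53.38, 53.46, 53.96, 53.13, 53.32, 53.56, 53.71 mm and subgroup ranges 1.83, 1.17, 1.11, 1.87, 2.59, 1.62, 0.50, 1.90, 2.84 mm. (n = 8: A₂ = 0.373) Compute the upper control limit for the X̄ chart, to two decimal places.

X̄̄ = (53.07 + 53.67 + 53.38 + 53.46 + 53.96 + 53.13 + 53.32 + 53.56 + 53.71) / 9 = 481.2600 / 9 = 53.4733
R̄ = (1.83 + 1.17 + 1.11 + 1.87 + 2.59 + 1.62 + 0.50 + 1.90 + 2.84) / 9 = 15.4300 / 9 = 1.7144
UCL = X̄̄ + A₂·R̄ = 53.4733 + 0.373 × 1.7144 = 54.1128

54.11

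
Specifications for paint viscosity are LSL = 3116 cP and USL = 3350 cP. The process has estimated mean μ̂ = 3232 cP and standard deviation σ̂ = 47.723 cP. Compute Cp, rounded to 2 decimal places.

Cp = (USL − LSL) / (6σ̂) = (3350 − 3116) / (6 × 47.723) = 234.0000 / 286.3380 = 0.8172

0.82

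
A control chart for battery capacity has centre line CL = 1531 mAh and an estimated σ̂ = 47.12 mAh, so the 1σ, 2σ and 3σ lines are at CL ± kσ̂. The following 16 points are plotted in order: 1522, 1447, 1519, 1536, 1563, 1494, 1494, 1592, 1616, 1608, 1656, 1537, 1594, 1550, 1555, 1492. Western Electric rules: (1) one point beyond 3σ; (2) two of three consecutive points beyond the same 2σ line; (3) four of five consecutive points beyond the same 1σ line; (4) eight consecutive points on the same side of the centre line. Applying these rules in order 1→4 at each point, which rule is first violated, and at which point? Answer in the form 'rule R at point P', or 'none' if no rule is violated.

rule 3 at point 11

Zone of each point (C = within 1σ̂, B = 1σ̂–2σ̂, A = 2σ̂–3σ̂, * = beyond 3σ̂; sign = side of CL): 1:-C, 2:-B, 3:-C, 4:+C, 5:+C, 6:-C, 7:-C, 8:+B, 9:+B, 10:+B, 11:+A, 12:+C, 13:+B, 14:+C, 15:+C, 16:-C
Rule 3 (four of five consecutive points beyond the same 1σ limit) is satisfied at point 11.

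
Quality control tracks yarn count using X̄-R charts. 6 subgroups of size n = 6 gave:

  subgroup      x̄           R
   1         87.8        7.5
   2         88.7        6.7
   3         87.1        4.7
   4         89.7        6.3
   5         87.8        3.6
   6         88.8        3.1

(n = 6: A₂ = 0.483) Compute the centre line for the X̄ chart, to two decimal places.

88.32

X̄̄ = (87.8 + 88.7 + 87.1 + 89.7 + 87.8 + 88.8) / 6 = 529.9000 / 6 = 88.3167
CL = X̄̄ = 88.3167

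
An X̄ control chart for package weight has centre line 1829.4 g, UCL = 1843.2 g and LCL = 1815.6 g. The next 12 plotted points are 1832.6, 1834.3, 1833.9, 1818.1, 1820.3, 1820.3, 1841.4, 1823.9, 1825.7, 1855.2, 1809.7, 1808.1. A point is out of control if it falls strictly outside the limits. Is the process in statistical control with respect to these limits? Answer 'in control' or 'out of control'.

out of control

Compare each point to [1815.6, 1843.2]: sample 10 = 1855.2 > UCL; sample 11 = 1809.7 < LCL; sample 12 = 1808.1 < LCL.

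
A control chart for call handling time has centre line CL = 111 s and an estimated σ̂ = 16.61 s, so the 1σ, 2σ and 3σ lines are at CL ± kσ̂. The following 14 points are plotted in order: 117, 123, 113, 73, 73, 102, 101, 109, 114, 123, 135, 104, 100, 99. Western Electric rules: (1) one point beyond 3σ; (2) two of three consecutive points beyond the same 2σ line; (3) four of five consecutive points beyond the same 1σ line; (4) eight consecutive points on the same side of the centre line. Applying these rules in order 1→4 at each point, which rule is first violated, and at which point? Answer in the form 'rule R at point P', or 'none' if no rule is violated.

Zone of each point (C = within 1σ̂, B = 1σ̂–2σ̂, A = 2σ̂–3σ̂, * = beyond 3σ̂; sign = side of CL): 1:+C, 2:+C, 3:+C, 4:-A, 5:-A, 6:-C, 7:-C, 8:-C, 9:+C, 10:+C, 11:+B, 12:-C, 13:-C, 14:-C
Rule 2 (two of three consecutive points beyond the same 2σ limit) is satisfied at point 5.

rule 2 at point 5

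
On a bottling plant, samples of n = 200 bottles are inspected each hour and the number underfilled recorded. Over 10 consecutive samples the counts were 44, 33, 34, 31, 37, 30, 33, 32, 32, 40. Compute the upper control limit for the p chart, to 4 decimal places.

p̄ = Σdᵢ / (k·n) = 346 / (10 × 200) = 0.17300
UCL = p̄ + 3·√(p̄(1−p̄)/n) = 0.17300 + 3 × √(0.17300×0.82700/200) = 0.17300 + 3 × 0.02675 = 0.25324

0.2532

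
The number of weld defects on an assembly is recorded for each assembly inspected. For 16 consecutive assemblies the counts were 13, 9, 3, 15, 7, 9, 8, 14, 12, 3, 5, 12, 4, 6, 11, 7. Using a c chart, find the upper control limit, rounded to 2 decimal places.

c̄ = (13 + 9 + 3 + 15 + 7 + 9 + 8 + 14 + 12 + 3 + 5 + 12 + 4 + 6 + 11 + 7) / 16 = 138 / 16 = 8.6250
UCL = c̄ + 3√c̄ = 8.6250 + 3 × √8.6250 = 8.6250 + 3 × 2.9368 = 17.4355

17.44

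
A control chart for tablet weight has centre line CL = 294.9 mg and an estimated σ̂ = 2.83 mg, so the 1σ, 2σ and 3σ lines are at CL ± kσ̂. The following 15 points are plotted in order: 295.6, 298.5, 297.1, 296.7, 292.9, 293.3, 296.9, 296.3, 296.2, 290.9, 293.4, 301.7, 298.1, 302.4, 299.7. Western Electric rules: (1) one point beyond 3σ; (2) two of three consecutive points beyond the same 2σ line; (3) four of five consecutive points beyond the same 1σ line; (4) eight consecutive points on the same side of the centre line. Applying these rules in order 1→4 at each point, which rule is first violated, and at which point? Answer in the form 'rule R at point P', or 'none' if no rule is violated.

rule 2 at point 14

Zone of each point (C = within 1σ̂, B = 1σ̂–2σ̂, A = 2σ̂–3σ̂, * = beyond 3σ̂; sign = side of CL): 1:+C, 2:+B, 3:+C, 4:+C, 5:-C, 6:-C, 7:+C, 8:+C, 9:+C, 10:-B, 11:-C, 12:+A, 13:+B, 14:+A, 15:+B
Rule 2 (two of three consecutive points beyond the same 2σ limit) is satisfied at point 14.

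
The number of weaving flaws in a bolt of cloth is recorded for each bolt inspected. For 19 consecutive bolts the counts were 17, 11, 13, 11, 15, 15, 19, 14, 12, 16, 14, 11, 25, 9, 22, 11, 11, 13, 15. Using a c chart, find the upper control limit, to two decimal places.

25.81

c̄ = (17 + 11 + 13 + 11 + 15 + 15 + 19 + 14 + 12 + 16 + 14 + 11 + 25 + 9 + 22 + 11 + 11 + 13 + 15) / 19 = 274 / 19 = 14.4211
UCL = c̄ + 3√c̄ = 14.4211 + 3 × √14.4211 = 14.4211 + 3 × 3.7975 = 25.8136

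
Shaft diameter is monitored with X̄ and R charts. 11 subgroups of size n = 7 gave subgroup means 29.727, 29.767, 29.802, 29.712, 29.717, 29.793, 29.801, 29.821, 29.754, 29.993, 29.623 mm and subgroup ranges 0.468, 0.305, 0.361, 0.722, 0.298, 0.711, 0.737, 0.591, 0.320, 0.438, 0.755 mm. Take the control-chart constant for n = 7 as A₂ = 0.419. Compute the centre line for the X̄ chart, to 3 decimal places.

X̄̄ = (29.727 + 29.767 + 29.802 + 29.712 + 29.717 + 29.793 + 29.801 + 29.821 + 29.754 + 29.993 + 29.623) / 11 = 327.5100 / 11 = 29.7736
CL = X̄̄ = 29.7736

29.774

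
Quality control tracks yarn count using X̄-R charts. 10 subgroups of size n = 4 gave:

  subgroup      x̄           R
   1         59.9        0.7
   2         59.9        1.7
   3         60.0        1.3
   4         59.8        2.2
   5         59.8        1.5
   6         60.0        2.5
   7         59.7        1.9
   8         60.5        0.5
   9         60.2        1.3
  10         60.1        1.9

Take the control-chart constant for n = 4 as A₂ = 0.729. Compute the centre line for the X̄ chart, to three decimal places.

59.990

X̄̄ = (59.9 + 59.9 + 60.0 + 59.8 + 59.8 + 60.0 + 59.7 + 60.5 + 60.2 + 60.1) / 10 = 599.9000 / 10 = 59.9900
CL = X̄̄ = 59.9900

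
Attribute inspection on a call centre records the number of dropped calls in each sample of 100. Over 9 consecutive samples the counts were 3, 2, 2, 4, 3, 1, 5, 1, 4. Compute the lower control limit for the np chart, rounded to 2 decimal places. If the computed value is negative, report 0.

p̄ = Σdᵢ / (k·n) = 25 / (9 × 100) = 0.02778
LCL = np̄ − 3·√(np̄(1−p̄)) = 2.7778 − 3 × 1.6434 = -2.1523 → 0 (negative, so LCL = 0)

0.00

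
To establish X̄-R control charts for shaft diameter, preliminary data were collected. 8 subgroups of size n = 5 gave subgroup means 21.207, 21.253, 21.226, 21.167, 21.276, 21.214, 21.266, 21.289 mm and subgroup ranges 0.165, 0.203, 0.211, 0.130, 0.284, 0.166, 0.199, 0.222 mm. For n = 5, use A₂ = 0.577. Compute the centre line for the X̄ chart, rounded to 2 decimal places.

21.24

X̄̄ = (21.207 + 21.253 + 21.226 + 21.167 + 21.276 + 21.214 + 21.266 + 21.289) / 8 = 169.8980 / 8 = 21.2372
CL = X̄̄ = 21.2372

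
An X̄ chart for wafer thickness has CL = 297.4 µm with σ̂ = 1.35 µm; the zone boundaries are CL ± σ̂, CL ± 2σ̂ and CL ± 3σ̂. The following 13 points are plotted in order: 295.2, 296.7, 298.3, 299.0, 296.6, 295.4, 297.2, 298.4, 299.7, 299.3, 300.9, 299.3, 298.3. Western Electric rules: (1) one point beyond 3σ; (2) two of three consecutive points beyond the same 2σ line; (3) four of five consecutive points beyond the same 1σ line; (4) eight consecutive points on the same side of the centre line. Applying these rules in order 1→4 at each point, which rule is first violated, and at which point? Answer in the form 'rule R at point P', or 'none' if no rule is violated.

Zone of each point (C = within 1σ̂, B = 1σ̂–2σ̂, A = 2σ̂–3σ̂, * = beyond 3σ̂; sign = side of CL): 1:-B, 2:-C, 3:+C, 4:+B, 5:-C, 6:-B, 7:-C, 8:+C, 9:+B, 10:+B, 11:+A, 12:+B, 13:+C
Rule 3 (four of five consecutive points beyond the same 1σ limit) is satisfied at point 12.

rule 3 at point 12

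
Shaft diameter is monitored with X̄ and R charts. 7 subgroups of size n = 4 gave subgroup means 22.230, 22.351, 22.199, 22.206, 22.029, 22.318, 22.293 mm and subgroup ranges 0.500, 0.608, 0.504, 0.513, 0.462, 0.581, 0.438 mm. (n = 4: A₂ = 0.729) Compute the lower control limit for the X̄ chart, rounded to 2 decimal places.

X̄̄ = (22.230 + 22.351 + 22.199 + 22.206 + 22.029 + 22.318 + 22.293) / 7 = 155.6260 / 7 = 22.2323
R̄ = (0.500 + 0.608 + 0.504 + 0.513 + 0.462 + 0.581 + 0.438) / 7 = 3.6060 / 7 = 0.5151
LCL = X̄̄ − A₂·R̄ = 22.2323 − 0.729 × 0.5151 = 21.8567

21.86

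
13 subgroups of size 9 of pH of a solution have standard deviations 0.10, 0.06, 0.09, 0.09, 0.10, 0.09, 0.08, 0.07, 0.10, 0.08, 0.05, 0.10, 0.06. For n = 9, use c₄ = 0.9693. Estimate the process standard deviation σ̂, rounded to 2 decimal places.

0.08

s̄ = (0.10 + 0.06 + 0.09 + 0.09 + 0.10 + 0.09 + 0.08 + 0.07 + 0.10 + 0.08 + 0.05 + 0.10 + 0.06) / 13 = 0.0823
σ̂ = s̄ / c₄ = 0.0823 / 0.9693 = 0.0849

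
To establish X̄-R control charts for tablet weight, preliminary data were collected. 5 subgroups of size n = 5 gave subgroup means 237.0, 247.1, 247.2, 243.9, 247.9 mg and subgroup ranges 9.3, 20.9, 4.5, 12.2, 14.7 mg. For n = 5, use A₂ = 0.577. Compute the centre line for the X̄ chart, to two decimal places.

244.62

X̄̄ = (237.0 + 247.1 + 247.2 + 243.9 + 247.9) / 5 = 1223.1000 / 5 = 244.6200
CL = X̄̄ = 244.6200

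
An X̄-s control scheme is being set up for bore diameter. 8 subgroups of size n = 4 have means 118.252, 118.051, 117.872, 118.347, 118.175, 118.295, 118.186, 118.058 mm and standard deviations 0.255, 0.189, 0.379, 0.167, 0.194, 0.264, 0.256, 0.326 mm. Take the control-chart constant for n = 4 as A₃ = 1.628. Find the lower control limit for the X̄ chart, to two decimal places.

X̄̄ = (118.252 + 118.051 + 117.872 + 118.347 + 118.175 + 118.295 + 118.186 + 118.058) / 8 = 118.1545
s̄ = (0.255 + 0.189 + 0.379 + 0.167 + 0.194 + 0.264 + 0.256 + 0.326) / 8 = 0.2538
LCL = X̄̄ − A₃·s̄ = 118.1545 − 1.628 × 0.2538 = 117.7414

117.74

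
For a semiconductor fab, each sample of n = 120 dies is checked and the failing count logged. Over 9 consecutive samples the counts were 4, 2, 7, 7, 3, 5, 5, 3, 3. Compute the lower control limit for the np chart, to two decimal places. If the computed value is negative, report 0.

p̄ = Σdᵢ / (k·n) = 39 / (9 × 120) = 0.03611
LCL = np̄ − 3·√(np̄(1−p̄)) = 4.3333 − 3 × 2.0437 = -1.7979 → 0 (negative, so LCL = 0)

0.00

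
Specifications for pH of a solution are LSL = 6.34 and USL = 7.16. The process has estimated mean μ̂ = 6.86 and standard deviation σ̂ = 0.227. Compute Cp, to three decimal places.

0.602

Cp = (USL − LSL) / (6σ̂) = (7.16 − 6.34) / (6 × 0.227) = 0.8200 / 1.3620 = 0.6021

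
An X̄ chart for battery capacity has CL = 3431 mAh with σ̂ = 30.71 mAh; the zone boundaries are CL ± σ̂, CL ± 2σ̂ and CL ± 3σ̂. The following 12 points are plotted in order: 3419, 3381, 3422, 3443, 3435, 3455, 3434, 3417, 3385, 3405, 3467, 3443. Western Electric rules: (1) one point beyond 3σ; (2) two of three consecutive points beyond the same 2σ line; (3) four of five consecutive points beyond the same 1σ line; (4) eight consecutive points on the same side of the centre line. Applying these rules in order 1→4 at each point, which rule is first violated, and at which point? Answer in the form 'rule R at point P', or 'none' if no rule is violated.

Zone of each point (C = within 1σ̂, B = 1σ̂–2σ̂, A = 2σ̂–3σ̂, * = beyond 3σ̂; sign = side of CL): 1:-C, 2:-B, 3:-C, 4:+C, 5:+C, 6:+C, 7:+C, 8:-C, 9:-B, 10:-C, 11:+B, 12:+C
No rule fires across all 12 points.

none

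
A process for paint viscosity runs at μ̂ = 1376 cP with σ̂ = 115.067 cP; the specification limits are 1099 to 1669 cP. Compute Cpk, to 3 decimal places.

Cpu = (USL − μ̂) / (3σ̂) = (1669 − 1376) / (3 × 115.067) = 0.8488; Cpl = (μ̂ − LSL) / (3σ̂) = (1376 − 1099) / (3 × 115.067) = 0.8024; Cpk = min(Cpu, Cpl) = 0.8024

0.802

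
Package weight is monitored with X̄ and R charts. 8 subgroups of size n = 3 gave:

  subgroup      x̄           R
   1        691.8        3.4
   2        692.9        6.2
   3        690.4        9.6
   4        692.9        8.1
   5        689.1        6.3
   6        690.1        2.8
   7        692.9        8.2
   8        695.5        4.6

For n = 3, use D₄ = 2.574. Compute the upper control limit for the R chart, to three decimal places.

R̄ = (3.4 + 6.2 + 9.6 + 8.1 + 6.3 + 2.8 + 8.2 + 4.6) / 8 = 49.2000 / 8 = 6.1500
UCL_R = D₄·R̄ = 2.574 × 6.1500 = 15.8301

15.830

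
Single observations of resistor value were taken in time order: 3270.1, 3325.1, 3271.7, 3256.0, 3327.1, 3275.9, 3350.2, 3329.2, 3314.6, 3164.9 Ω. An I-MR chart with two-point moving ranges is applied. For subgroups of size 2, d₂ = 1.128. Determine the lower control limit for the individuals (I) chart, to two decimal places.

X̄ = (3270.1 + 3325.1 + 3271.7 + 3256.0 + 3327.1 + 3275.9 + 3350.2 + 3329.2 + 3314.6 + 3164.9) / 10 = 3288.4800
Moving ranges: 55.0, 53.4, 15.7, 71.1, 51.2, 74.3, 21.0, 14.6, 149.7; M̄R̄ = 506.0000 / 9 = 56.2222
LCL = X̄ − 3·M̄R̄/d₂ = 3288.4800 − 3 × 56.2222 / 1.128 = 3138.9528

3138.95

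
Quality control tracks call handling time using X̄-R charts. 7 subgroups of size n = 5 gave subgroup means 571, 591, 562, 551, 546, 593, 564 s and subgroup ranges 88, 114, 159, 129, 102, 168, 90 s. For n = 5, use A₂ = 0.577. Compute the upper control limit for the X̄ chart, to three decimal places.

X̄̄ = (571 + 591 + 562 + 551 + 546 + 593 + 564) / 7 = 3978.0000 / 7 = 568.2857
R̄ = (88 + 114 + 159 + 129 + 102 + 168 + 90) / 7 = 850.0000 / 7 = 121.4286
UCL = X̄̄ + A₂·R̄ = 568.2857 + 0.577 × 121.4286 = 638.3500

638.350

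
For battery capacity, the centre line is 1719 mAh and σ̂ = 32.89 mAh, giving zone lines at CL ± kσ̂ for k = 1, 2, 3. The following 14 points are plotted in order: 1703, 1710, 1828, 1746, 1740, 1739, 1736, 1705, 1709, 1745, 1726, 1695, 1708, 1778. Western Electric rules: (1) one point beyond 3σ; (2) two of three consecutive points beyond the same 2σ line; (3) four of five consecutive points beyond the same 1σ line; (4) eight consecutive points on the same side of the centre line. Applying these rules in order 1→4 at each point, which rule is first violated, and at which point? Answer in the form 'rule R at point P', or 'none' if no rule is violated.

rule 1 at point 3

Zone of each point (C = within 1σ̂, B = 1σ̂–2σ̂, A = 2σ̂–3σ̂, * = beyond 3σ̂; sign = side of CL): 1:-C, 2:-C, 3:+*, 4:+C, 5:+C, 6:+C, 7:+C, 8:-C, 9:-C, 10:+C, 11:+C, 12:-C, 13:-C, 14:+B
Rule 1 (one point beyond the 3σ limits) is satisfied at point 3.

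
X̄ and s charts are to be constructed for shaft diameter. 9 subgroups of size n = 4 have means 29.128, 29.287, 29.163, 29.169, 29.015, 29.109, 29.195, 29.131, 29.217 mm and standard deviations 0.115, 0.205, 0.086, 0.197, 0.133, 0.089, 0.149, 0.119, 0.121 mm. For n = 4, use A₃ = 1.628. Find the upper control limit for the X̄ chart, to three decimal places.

29.377

X̄̄ = (29.128 + 29.287 + 29.163 + 29.169 + 29.015 + 29.109 + 29.195 + 29.131 + 29.217) / 9 = 29.1571
s̄ = (0.115 + 0.205 + 0.086 + 0.197 + 0.133 + 0.089 + 0.149 + 0.119 + 0.121) / 9 = 0.1349
UCL = X̄̄ + A₃·s̄ = 29.1571 + 1.628 × 0.1349 = 29.3767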